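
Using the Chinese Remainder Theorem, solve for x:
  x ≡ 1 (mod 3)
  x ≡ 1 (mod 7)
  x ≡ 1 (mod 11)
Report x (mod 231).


Moduli 3, 7, 11 are pairwise coprime; by CRT there is a unique solution modulo M = 3 · 7 · 11 = 231.
Solve pairwise, accumulating the modulus:
  Start with x ≡ 1 (mod 3).
  Combine with x ≡ 1 (mod 7): since gcd(3, 7) = 1, we get a unique residue mod 21.
    Write x = 1 + 3·t and substitute into x ≡ 1 (mod 7): 3·t ≡ 1 − 1 = 0 (mod 7).
    The inverse of 3 mod 7 is 5 (since 3·5 = 15 = 2·7 + 1), so t ≡ 5·0 = 0 ≡ 0 (mod 7).
    Then x = 1 + 3·0 = 1, valid modulo lcm(3, 7) = 21: x ≡ 1 (mod 21).
  Combine with x ≡ 1 (mod 11): since gcd(21, 11) = 1, we get a unique residue mod 231.
    Write x = 1 + 21·t and substitute into x ≡ 1 (mod 11): 21·t ≡ 1 − 1 = 0 (mod 11).
    Reduce coefficients mod 11: 10·t ≡ 0 (mod 11).
    The inverse of 10 mod 11 is 10 (since 10·10 = 100 = 9·11 + 1), so t ≡ 10·0 = 0 ≡ 0 (mod 11).
    Then x = 1 + 21·0 = 1, valid modulo lcm(21, 11) = 231: x ≡ 1 (mod 231).
Verify: 1 mod 3 = 1 ✓, 1 mod 7 = 1 ✓, 1 mod 11 = 1 ✓.

x ≡ 1 (mod 231).


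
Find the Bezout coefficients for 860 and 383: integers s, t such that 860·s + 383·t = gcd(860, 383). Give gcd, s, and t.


Euclidean algorithm on (860, 383) — divide until remainder is 0:
  860 = 2 · 383 + 94
  383 = 4 · 94 + 7
  94 = 13 · 7 + 3
  7 = 2 · 3 + 1
  3 = 3 · 1 + 0
gcd(860, 383) = 1.
Track Bezout coefficients alongside the remainders: start with r₀ = 860 = a·1 + b·0 (s = 1, t = 0) and r₁ = 383 = a·0 + b·1 (s = 0, t = 1); each new remainder r_{k+1} = r_{k-1} − q_k·r_k inherits s_{k+1} = s_{k-1} − q_k·s_k, t_{k+1} = t_{k-1} − q_k·t_k, so r_k = a·s_k + b·t_k at every step:
  q = 2: r = 94, s = 1 − 2·0 = 1, t = 0 − 2·1 = -2  (check: 860·1 + 383·(-2) = 94)
  q = 4: r = 7, s = 0 − 4·1 = -4, t = 1 − 4·(-2) = 9  (check: 860·(-4) + 383·9 = 7)
  q = 13: r = 3, s = 1 − 13·(-4) = 53, t = -2 − 13·9 = -119  (check: 860·53 + 383·(-119) = 3)
  q = 2: r = 1, s = -4 − 2·53 = -110, t = 9 − 2·(-119) = 247  (check: 860·(-110) + 383·247 = 1)
The row with r = 1 (the gcd) gives the Bezout coefficients s = -110, t = 247.
Result: 860 · (-110) + 383 · (247) = 1.

gcd(860, 383) = 1; s = -110, t = 247 (check: 860·(-110) + 383·247 = 1).


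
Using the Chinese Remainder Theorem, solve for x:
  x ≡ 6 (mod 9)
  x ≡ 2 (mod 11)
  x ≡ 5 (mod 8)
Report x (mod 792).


Moduli 9, 11, 8 are pairwise coprime; by CRT there is a unique solution modulo M = 9 · 11 · 8 = 792.
Solve pairwise, accumulating the modulus:
  Start with x ≡ 6 (mod 9).
  Combine with x ≡ 2 (mod 11): since gcd(9, 11) = 1, we get a unique residue mod 99.
    Write x = 6 + 9·t and substitute into x ≡ 2 (mod 11): 9·t ≡ 2 − 6 = -4 (mod 11).
    Reduce coefficients mod 11: 9·t ≡ 7 (mod 11).
    The inverse of 9 mod 11 is 5 (since 9·5 = 45 = 4·11 + 1), so t ≡ 5·7 = 35 ≡ 2 (mod 11).
    Then x = 6 + 9·2 = 24, valid modulo lcm(9, 11) = 99: x ≡ 24 (mod 99).
  Combine with x ≡ 5 (mod 8): since gcd(99, 8) = 1, we get a unique residue mod 792.
    Write x = 24 + 99·t and substitute into x ≡ 5 (mod 8): 99·t ≡ 5 − 24 = -19 (mod 8).
    Reduce coefficients mod 8: 3·t ≡ 5 (mod 8).
    The inverse of 3 mod 8 is 3 (since 3·3 = 9 = 1·8 + 1), so t ≡ 3·5 = 15 ≡ 7 (mod 8).
    Then x = 24 + 99·7 = 717, valid modulo lcm(99, 8) = 792: x ≡ 717 (mod 792).
Verify: 717 mod 9 = 6 ✓, 717 mod 11 = 2 ✓, 717 mod 8 = 5 ✓.

x ≡ 717 (mod 792).


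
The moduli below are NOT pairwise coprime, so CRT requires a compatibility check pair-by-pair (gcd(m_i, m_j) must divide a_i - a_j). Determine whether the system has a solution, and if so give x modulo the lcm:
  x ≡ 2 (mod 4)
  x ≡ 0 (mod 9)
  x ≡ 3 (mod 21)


Moduli 4, 9, 21 are not pairwise coprime, so CRT works modulo lcm(m_i) when all pairwise compatibility conditions hold.
Pairwise compatibility: gcd(m_i, m_j) must divide a_i - a_j for every pair.
Merge one congruence at a time:
  Start: x ≡ 2 (mod 4).
  Combine with x ≡ 0 (mod 9): gcd(4, 9) = 1; 0 - 2 = -2, which IS divisible by 1, so compatible.
    Write x = 2 + 4·t and substitute into x ≡ 0 (mod 9): 4·t ≡ 0 − 2 = -2 (mod 9).
    Reduce coefficients mod 9: 4·t ≡ 7 (mod 9).
    The inverse of 4 mod 9 is 7 (since 4·7 = 28 = 3·9 + 1), so t ≡ 7·7 = 49 ≡ 4 (mod 9).
    Then x = 2 + 4·4 = 18, valid modulo lcm(4, 9) = 36: x ≡ 18 (mod 36).
  Combine with x ≡ 3 (mod 21): gcd(36, 21) = 3; 3 - 18 = -15, which IS divisible by 3, so compatible.
    Write x = 18 + 36·t and substitute into x ≡ 3 (mod 21): 36·t ≡ 3 − 18 = -15 (mod 21).
    Divide the congruence (and modulus) by g = 3: 12·t ≡ -5 (mod 7).
    Reduce coefficients mod 7: 5·t ≡ 2 (mod 7).
    The inverse of 5 mod 7 is 3 (since 5·3 = 15 = 2·7 + 1), so t ≡ 3·2 = 6 ≡ 6 (mod 7).
    Then x = 18 + 36·6 = 234, valid modulo lcm(36, 21) = 252: x ≡ 234 (mod 252).
Verify: 234 mod 4 = 2, 234 mod 9 = 0, 234 mod 21 = 3.

x ≡ 234 (mod 252).


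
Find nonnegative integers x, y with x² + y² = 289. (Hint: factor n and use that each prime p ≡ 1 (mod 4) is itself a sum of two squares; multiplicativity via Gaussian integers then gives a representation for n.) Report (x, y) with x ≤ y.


Step 1: Factor n = 289 = 17^2.
Step 2: Check the mod-4 condition on each prime factor: 17 ≡ 1 (mod 4), exponent 2.
All primes ≡ 3 (mod 4) appear to even exponent (or don't appear), so by the two-squares theorem n IS expressible as a sum of two squares.
Step 3: Build a representation. Here n = 17 · 17 is a product of primes ≡ 1 (mod 4). Each prime p ≡ 1 (mod 4) is itself a sum of two squares; find a² by testing p − a² for a perfect square:
  17: 17 − 1² = 16 = 4² ⇒ 17 = 1² + 4².
  Combine using the Brahmagupta–Fibonacci identity (a² + b²)(c² + d²) = (ac − bd)² + (ad + bc)² = (ac + bd)² + (ad − bc)²:
  17 · 17 = 289: from (1² + 4²)(1² + 4²), take (1·1 − 4·4, 1·4 + 4·1) = (1 − 16, 4 + 4) = (-15, 8); dropping signs (only squares matter) gives (15, 8); check 15² + 8² = 225 + 64 = 289 ✓.
Step 4: Order so x ≤ y and verify: 8² + 15² = 64 + 225 = 289 = n. ✓

n = 289 = 8² + 15² (one valid representation with x ≤ y).


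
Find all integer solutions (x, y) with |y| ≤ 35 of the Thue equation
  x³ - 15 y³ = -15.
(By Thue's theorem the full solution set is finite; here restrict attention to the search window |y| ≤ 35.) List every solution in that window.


The equation is x³ - 15y³ = -15. For fixed y, x³ = 15·y³ − 15, so a solution requires the RHS to be a perfect cube.
Strategy: iterate y from -35 to 35, compute RHS = 15·y³ − 15, and check whether it is a (positive or negative) perfect cube.
Check small values of y:
  y = 0: RHS = -15 is not a perfect cube.
  y = 1: RHS = 0 = (0)³ ⇒ x = 0 works.
  y = -1: RHS = -30 is not a perfect cube.
  y = 2: RHS = 105 is not a perfect cube.
  y = -2: RHS = -135 is not a perfect cube.
  y = 3: RHS = 390 is not a perfect cube.
  y = -3: RHS = -420 is not a perfect cube.
Continuing the search up to |y| = 35 finds no further solutions beyond those listed.
Collected solutions: (0, 1).

Solutions (with |y| ≤ 35): (0, 1).


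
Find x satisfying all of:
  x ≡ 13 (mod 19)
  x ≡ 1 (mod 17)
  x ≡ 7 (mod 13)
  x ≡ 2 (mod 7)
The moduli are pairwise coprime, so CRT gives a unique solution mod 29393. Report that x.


Product of moduli M = 19 · 17 · 13 · 7 = 29393.
Merge one congruence at a time:
  Start: x ≡ 13 (mod 19).
  Combine with x ≡ 1 (mod 17); new modulus lcm = 323.
    Write x = 13 + 19·t and substitute into x ≡ 1 (mod 17): 19·t ≡ 1 − 13 = -12 (mod 17).
    Reduce coefficients mod 17: 2·t ≡ 5 (mod 17).
    The inverse of 2 mod 17 is 9 (since 2·9 = 18 = 1·17 + 1), so t ≡ 9·5 = 45 ≡ 11 (mod 17).
    Then x = 13 + 19·11 = 222, valid modulo lcm(19, 17) = 323: x ≡ 222 (mod 323).
  Combine with x ≡ 7 (mod 13); new modulus lcm = 4199.
    Write x = 222 + 323·t and substitute into x ≡ 7 (mod 13): 323·t ≡ 7 − 222 = -215 (mod 13).
    Reduce coefficients mod 13: 11·t ≡ 6 (mod 13).
    The inverse of 11 mod 13 is 6 (since 11·6 = 66 = 5·13 + 1), so t ≡ 6·6 = 36 ≡ 10 (mod 13).
    Then x = 222 + 323·10 = 3452, valid modulo lcm(323, 13) = 4199: x ≡ 3452 (mod 4199).
  Combine with x ≡ 2 (mod 7); new modulus lcm = 29393.
    Write x = 3452 + 4199·t and substitute into x ≡ 2 (mod 7): 4199·t ≡ 2 − 3452 = -3450 (mod 7).
    Reduce coefficients mod 7: 6·t ≡ 1 (mod 7).
    The inverse of 6 mod 7 is 6 (since 6·6 = 36 = 5·7 + 1), so t ≡ 6·1 = 6 ≡ 6 (mod 7).
    Then x = 3452 + 4199·6 = 28646, valid modulo lcm(4199, 7) = 29393: x ≡ 28646 (mod 29393).
Verify against each original: 28646 mod 19 = 13, 28646 mod 17 = 1, 28646 mod 13 = 7, 28646 mod 7 = 2.

x ≡ 28646 (mod 29393).


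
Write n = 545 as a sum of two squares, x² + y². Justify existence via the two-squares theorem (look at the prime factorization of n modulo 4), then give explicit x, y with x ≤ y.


Step 1: Factor n = 545 = 5 · 109.
Step 2: Check the mod-4 condition on each prime factor: 5 ≡ 1 (mod 4), exponent 1; 109 ≡ 1 (mod 4), exponent 1.
All primes ≡ 3 (mod 4) appear to even exponent (or don't appear), so by the two-squares theorem n IS expressible as a sum of two squares.
Step 3: Build a representation. Here n = 5 · 109 is a product of primes ≡ 1 (mod 4). Each prime p ≡ 1 (mod 4) is itself a sum of two squares; find a² by testing p − a² for a perfect square:
  5: 5 − 1² = 4 = 2² ⇒ 5 = 1² + 2².
  109: 109 − 1² = 108, 109 − 2² = 105, 109 − 3² = 100 = 10² ⇒ 109 = 3² + 10².
  Combine using the Brahmagupta–Fibonacci identity (a² + b²)(c² + d²) = (ac − bd)² + (ad + bc)² = (ac + bd)² + (ad − bc)²:
  5 · 109 = 545: from (1² + 2²)(3² + 10²), take (1·3 − 2·10, 1·10 + 2·3) = (3 − 20, 10 + 6) = (-17, 16); dropping signs (only squares matter) gives (17, 16); check 17² + 16² = 289 + 256 = 545 ✓.
Step 4: Order so x ≤ y and verify: 16² + 17² = 256 + 289 = 545 = n. ✓

n = 545 = 16² + 17² (one valid representation with x ≤ y).


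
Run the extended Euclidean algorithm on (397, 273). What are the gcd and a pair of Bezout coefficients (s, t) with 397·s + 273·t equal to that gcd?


Euclidean algorithm on (397, 273) — divide until remainder is 0:
  397 = 1 · 273 + 124
  273 = 2 · 124 + 25
  124 = 4 · 25 + 24
  25 = 1 · 24 + 1
  24 = 24 · 1 + 0
gcd(397, 273) = 1.
Track Bezout coefficients alongside the remainders: start with r₀ = 397 = a·1 + b·0 (s = 1, t = 0) and r₁ = 273 = a·0 + b·1 (s = 0, t = 1); each new remainder r_{k+1} = r_{k-1} − q_k·r_k inherits s_{k+1} = s_{k-1} − q_k·s_k, t_{k+1} = t_{k-1} − q_k·t_k, so r_k = a·s_k + b·t_k at every step:
  q = 1: r = 124, s = 1 − 1·0 = 1, t = 0 − 1·1 = -1  (check: 397·1 + 273·(-1) = 124)
  q = 2: r = 25, s = 0 − 2·1 = -2, t = 1 − 2·(-1) = 3  (check: 397·(-2) + 273·3 = 25)
  q = 4: r = 24, s = 1 − 4·(-2) = 9, t = -1 − 4·3 = -13  (check: 397·9 + 273·(-13) = 24)
  q = 1: r = 1, s = -2 − 1·9 = -11, t = 3 − 1·(-13) = 16  (check: 397·(-11) + 273·16 = 1)
The row with r = 1 (the gcd) gives the Bezout coefficients s = -11, t = 16.
Result: 397 · (-11) + 273 · (16) = 1.

gcd(397, 273) = 1; s = -11, t = 16 (check: 397·(-11) + 273·16 = 1).


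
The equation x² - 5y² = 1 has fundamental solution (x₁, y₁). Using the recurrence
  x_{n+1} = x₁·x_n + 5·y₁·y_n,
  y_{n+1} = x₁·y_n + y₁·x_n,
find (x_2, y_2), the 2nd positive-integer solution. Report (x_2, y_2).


Step 1: Find the fundamental solution (x₁, y₁) of x² - 5y² = 1.
  Expand √5 as a continued fraction. a₀ = ⌊√5⌋ = 2; iterate m_{k+1} = d_k·a_k − m_k, d_{k+1} = (5 − m_{k+1}²)/d_k, a_{k+1} = ⌊(a₀ + m_{k+1})/d_{k+1}⌋ (starting m₀ = 0, d₀ = 1), with convergents p_k = a_k·p_{k-1} + p_{k-2}, q_k = a_k·q_{k-1} + q_{k-2} (p₋₁ = 1, q₋₁ = 0):
  k = 0: a₀ = 2; p₀/q₀ = 2/1; p₀² − 5·q₀² = 4 − 5 = -1.
  k = 1: m = 2, d = 1, a = ⌊(2 + 2)/1⌋ = 4; p/q = (4·2 + 1)/(4·1 + 0) = 9/4; p² − 5·q² = 81 − 80 = 1.
  The first convergent with p² − 5·q² = 1 gives the fundamental solution (x₁, y₁) = (9, 4).
Step 2: Apply the recurrence (x_{n+1}, y_{n+1}) = (x₁x_n + 5y₁y_n, x₁y_n + y₁x_n) repeatedly.
  From (x_1, y_1) = (9, 4): x_2 = 9·9 + 5·4·4 = 161; y_2 = 9·4 + 4·9 = 72.
Step 3: Verify x_2² - 5·y_2² = 25921 - 25920 = 1 (should be 1). ✓

(x_1, y_1) = (9, 4); (x_2, y_2) = (161, 72).


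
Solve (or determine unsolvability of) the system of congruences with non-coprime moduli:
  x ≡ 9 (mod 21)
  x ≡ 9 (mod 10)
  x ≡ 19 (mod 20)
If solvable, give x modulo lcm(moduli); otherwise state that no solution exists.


Moduli 21, 10, 20 are not pairwise coprime, so CRT works modulo lcm(m_i) when all pairwise compatibility conditions hold.
Pairwise compatibility: gcd(m_i, m_j) must divide a_i - a_j for every pair.
Merge one congruence at a time:
  Start: x ≡ 9 (mod 21).
  Combine with x ≡ 9 (mod 10): gcd(21, 10) = 1; 9 - 9 = 0, which IS divisible by 1, so compatible.
    Write x = 9 + 21·t and substitute into x ≡ 9 (mod 10): 21·t ≡ 9 − 9 = 0 (mod 10).
    Reduce coefficients mod 10: 1·t ≡ 0 (mod 10).
    So t ≡ 0 (mod 10).
    Then x = 9 + 21·0 = 9, valid modulo lcm(21, 10) = 210: x ≡ 9 (mod 210).
  Combine with x ≡ 19 (mod 20): gcd(210, 20) = 10; 19 - 9 = 10, which IS divisible by 10, so compatible.
    Write x = 9 + 210·t and substitute into x ≡ 19 (mod 20): 210·t ≡ 19 − 9 = 10 (mod 20).
    Divide the congruence (and modulus) by g = 10: 21·t ≡ 1 (mod 2).
    Reduce coefficients mod 2: 1·t ≡ 1 (mod 2).
    So t ≡ 1 (mod 2).
    Then x = 9 + 210·1 = 219, valid modulo lcm(210, 20) = 420: x ≡ 219 (mod 420).
Verify: 219 mod 21 = 9, 219 mod 10 = 9, 219 mod 20 = 19.

x ≡ 219 (mod 420).


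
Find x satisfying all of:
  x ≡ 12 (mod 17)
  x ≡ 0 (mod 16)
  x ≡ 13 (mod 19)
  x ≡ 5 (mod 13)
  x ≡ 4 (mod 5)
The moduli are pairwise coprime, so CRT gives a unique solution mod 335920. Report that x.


Product of moduli M = 17 · 16 · 19 · 13 · 5 = 335920.
Merge one congruence at a time:
  Start: x ≡ 12 (mod 17).
  Combine with x ≡ 0 (mod 16); new modulus lcm = 272.
    Write x = 12 + 17·t and substitute into x ≡ 0 (mod 16): 17·t ≡ 0 − 12 = -12 (mod 16).
    Reduce coefficients mod 16: 1·t ≡ 4 (mod 16).
    So t ≡ 4 (mod 16).
    Then x = 12 + 17·4 = 80, valid modulo lcm(17, 16) = 272: x ≡ 80 (mod 272).
  Combine with x ≡ 13 (mod 19); new modulus lcm = 5168.
    Write x = 80 + 272·t and substitute into x ≡ 13 (mod 19): 272·t ≡ 13 − 80 = -67 (mod 19).
    Reduce coefficients mod 19: 6·t ≡ 9 (mod 19).
    The inverse of 6 mod 19 is 16 (since 6·16 = 96 = 5·19 + 1), so t ≡ 16·9 = 144 ≡ 11 (mod 19).
    Then x = 80 + 272·11 = 3072, valid modulo lcm(272, 19) = 5168: x ≡ 3072 (mod 5168).
  Combine with x ≡ 5 (mod 13); new modulus lcm = 67184.
    Write x = 3072 + 5168·t and substitute into x ≡ 5 (mod 13): 5168·t ≡ 5 − 3072 = -3067 (mod 13).
    Reduce coefficients mod 13: 7·t ≡ 1 (mod 13).
    The inverse of 7 mod 13 is 2 (since 7·2 = 14 = 1·13 + 1), so t ≡ 2·1 = 2 ≡ 2 (mod 13).
    Then x = 3072 + 5168·2 = 13408, valid modulo lcm(5168, 13) = 67184: x ≡ 13408 (mod 67184).
  Combine with x ≡ 4 (mod 5); new modulus lcm = 335920.
    Write x = 13408 + 67184·t and substitute into x ≡ 4 (mod 5): 67184·t ≡ 4 − 13408 = -13404 (mod 5).
    Reduce coefficients mod 5: 4·t ≡ 1 (mod 5).
    The inverse of 4 mod 5 is 4 (since 4·4 = 16 = 3·5 + 1), so t ≡ 4·1 = 4 ≡ 4 (mod 5).
    Then x = 13408 + 67184·4 = 282144, valid modulo lcm(67184, 5) = 335920: x ≡ 282144 (mod 335920).
Verify against each original: 282144 mod 17 = 12, 282144 mod 16 = 0, 282144 mod 19 = 13, 282144 mod 13 = 5, 282144 mod 5 = 4.

x ≡ 282144 (mod 335920).


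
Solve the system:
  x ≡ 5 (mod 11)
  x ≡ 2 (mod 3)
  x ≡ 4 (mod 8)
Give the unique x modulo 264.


Moduli 11, 3, 8 are pairwise coprime; by CRT there is a unique solution modulo M = 11 · 3 · 8 = 264.
Solve pairwise, accumulating the modulus:
  Start with x ≡ 5 (mod 11).
  Combine with x ≡ 2 (mod 3): since gcd(11, 3) = 1, we get a unique residue mod 33.
    Write x = 5 + 11·t and substitute into x ≡ 2 (mod 3): 11·t ≡ 2 − 5 = -3 (mod 3).
    Reduce coefficients mod 3: 2·t ≡ 0 (mod 3).
    The inverse of 2 mod 3 is 2 (since 2·2 = 4 = 1·3 + 1), so t ≡ 2·0 = 0 ≡ 0 (mod 3).
    Then x = 5 + 11·0 = 5, valid modulo lcm(11, 3) = 33: x ≡ 5 (mod 33).
  Combine with x ≡ 4 (mod 8): since gcd(33, 8) = 1, we get a unique residue mod 264.
    Write x = 5 + 33·t and substitute into x ≡ 4 (mod 8): 33·t ≡ 4 − 5 = -1 (mod 8).
    Reduce coefficients mod 8: 1·t ≡ 7 (mod 8).
    So t ≡ 7 (mod 8).
    Then x = 5 + 33·7 = 236, valid modulo lcm(33, 8) = 264: x ≡ 236 (mod 264).
Verify: 236 mod 11 = 5 ✓, 236 mod 3 = 2 ✓, 236 mod 8 = 4 ✓.

x ≡ 236 (mod 264).


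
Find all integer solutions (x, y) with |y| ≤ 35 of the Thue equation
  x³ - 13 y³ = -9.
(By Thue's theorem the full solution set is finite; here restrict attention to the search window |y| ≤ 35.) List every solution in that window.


The equation is x³ - 13y³ = -9. For fixed y, x³ = 13·y³ − 9, so a solution requires the RHS to be a perfect cube.
Strategy: iterate y from -35 to 35, compute RHS = 13·y³ − 9, and check whether it is a (positive or negative) perfect cube.
Check small values of y:
  y = 0: RHS = -9 is not a perfect cube.
  y = 1: RHS = 4 is not a perfect cube.
  y = -1: RHS = -22 is not a perfect cube.
  y = 2: RHS = 95 is not a perfect cube.
  y = -2: RHS = -113 is not a perfect cube.
  y = 3: RHS = 342 is not a perfect cube.
  y = -3: RHS = -360 is not a perfect cube.
Continuing the search up to |y| = 35 finds no solutions either.
No (x, y) in the scanned range satisfies the equation.

No integer solutions with |y| ≤ 35.


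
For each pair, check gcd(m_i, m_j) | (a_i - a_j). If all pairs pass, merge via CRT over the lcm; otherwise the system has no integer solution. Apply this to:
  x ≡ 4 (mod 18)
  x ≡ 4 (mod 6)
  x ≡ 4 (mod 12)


Moduli 18, 6, 12 are not pairwise coprime, so CRT works modulo lcm(m_i) when all pairwise compatibility conditions hold.
Pairwise compatibility: gcd(m_i, m_j) must divide a_i - a_j for every pair.
Merge one congruence at a time:
  Start: x ≡ 4 (mod 18).
  Combine with x ≡ 4 (mod 6): gcd(18, 6) = 6; 4 - 4 = 0, which IS divisible by 6, so compatible.
    Write x = 4 + 18·t and substitute into x ≡ 4 (mod 6): 18·t ≡ 4 − 4 = 0 (mod 6).
    Divide the congruence (and modulus) by g = 6: 3·t ≡ 0 (mod 1).
    Modulo 1 every t works; take t = 0.
    Then x = 4 + 18·0 = 4, valid modulo lcm(18, 6) = 18: x ≡ 4 (mod 18).
  Combine with x ≡ 4 (mod 12): gcd(18, 12) = 6; 4 - 4 = 0, which IS divisible by 6, so compatible.
    Write x = 4 + 18·t and substitute into x ≡ 4 (mod 12): 18·t ≡ 4 − 4 = 0 (mod 12).
    Divide the congruence (and modulus) by g = 6: 3·t ≡ 0 (mod 2).
    Reduce coefficients mod 2: 1·t ≡ 0 (mod 2).
    So t ≡ 0 (mod 2).
    Then x = 4 + 18·0 = 4, valid modulo lcm(18, 12) = 36: x ≡ 4 (mod 36).
Verify: 4 mod 18 = 4, 4 mod 6 = 4, 4 mod 12 = 4.

x ≡ 4 (mod 36).


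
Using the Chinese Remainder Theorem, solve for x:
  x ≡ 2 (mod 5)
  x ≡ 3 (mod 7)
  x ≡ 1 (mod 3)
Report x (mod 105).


Moduli 5, 7, 3 are pairwise coprime; by CRT there is a unique solution modulo M = 5 · 7 · 3 = 105.
Solve pairwise, accumulating the modulus:
  Start with x ≡ 2 (mod 5).
  Combine with x ≡ 3 (mod 7): since gcd(5, 7) = 1, we get a unique residue mod 35.
    Write x = 2 + 5·t and substitute into x ≡ 3 (mod 7): 5·t ≡ 3 − 2 = 1 (mod 7).
    The inverse of 5 mod 7 is 3 (since 5·3 = 15 = 2·7 + 1), so t ≡ 3·1 = 3 ≡ 3 (mod 7).
    Then x = 2 + 5·3 = 17, valid modulo lcm(5, 7) = 35: x ≡ 17 (mod 35).
  Combine with x ≡ 1 (mod 3): since gcd(35, 3) = 1, we get a unique residue mod 105.
    Write x = 17 + 35·t and substitute into x ≡ 1 (mod 3): 35·t ≡ 1 − 17 = -16 (mod 3).
    Reduce coefficients mod 3: 2·t ≡ 2 (mod 3).
    The inverse of 2 mod 3 is 2 (since 2·2 = 4 = 1·3 + 1), so t ≡ 2·2 = 4 ≡ 1 (mod 3).
    Then x = 17 + 35·1 = 52, valid modulo lcm(35, 3) = 105: x ≡ 52 (mod 105).
Verify: 52 mod 5 = 2 ✓, 52 mod 7 = 3 ✓, 52 mod 3 = 1 ✓.

x ≡ 52 (mod 105).


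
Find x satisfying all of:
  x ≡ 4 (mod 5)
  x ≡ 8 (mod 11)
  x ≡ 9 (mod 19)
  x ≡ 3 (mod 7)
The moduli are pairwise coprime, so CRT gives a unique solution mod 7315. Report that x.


Product of moduli M = 5 · 11 · 19 · 7 = 7315.
Merge one congruence at a time:
  Start: x ≡ 4 (mod 5).
  Combine with x ≡ 8 (mod 11); new modulus lcm = 55.
    Write x = 4 + 5·t and substitute into x ≡ 8 (mod 11): 5·t ≡ 8 − 4 = 4 (mod 11).
    The inverse of 5 mod 11 is 9 (since 5·9 = 45 = 4·11 + 1), so t ≡ 9·4 = 36 ≡ 3 (mod 11).
    Then x = 4 + 5·3 = 19, valid modulo lcm(5, 11) = 55: x ≡ 19 (mod 55).
  Combine with x ≡ 9 (mod 19); new modulus lcm = 1045.
    Write x = 19 + 55·t and substitute into x ≡ 9 (mod 19): 55·t ≡ 9 − 19 = -10 (mod 19).
    Reduce coefficients mod 19: 17·t ≡ 9 (mod 19).
    The inverse of 17 mod 19 is 9 (since 17·9 = 153 = 8·19 + 1), so t ≡ 9·9 = 81 ≡ 5 (mod 19).
    Then x = 19 + 55·5 = 294, valid modulo lcm(55, 19) = 1045: x ≡ 294 (mod 1045).
  Combine with x ≡ 3 (mod 7); new modulus lcm = 7315.
    Write x = 294 + 1045·t and substitute into x ≡ 3 (mod 7): 1045·t ≡ 3 − 294 = -291 (mod 7).
    Reduce coefficients mod 7: 2·t ≡ 3 (mod 7).
    The inverse of 2 mod 7 is 4 (since 2·4 = 8 = 1·7 + 1), so t ≡ 4·3 = 12 ≡ 5 (mod 7).
    Then x = 294 + 1045·5 = 5519, valid modulo lcm(1045, 7) = 7315: x ≡ 5519 (mod 7315).
Verify against each original: 5519 mod 5 = 4, 5519 mod 11 = 8, 5519 mod 19 = 9, 5519 mod 7 = 3.

x ≡ 5519 (mod 7315).


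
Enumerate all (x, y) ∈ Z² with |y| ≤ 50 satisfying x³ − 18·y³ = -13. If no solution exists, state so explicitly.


The equation is x³ - 18y³ = -13. For fixed y, x³ = 18·y³ − 13, so a solution requires the RHS to be a perfect cube.
Strategy: iterate y from -50 to 50, compute RHS = 18·y³ − 13, and check whether it is a (positive or negative) perfect cube.
Check small values of y:
  y = 0: RHS = -13 is not a perfect cube.
  y = 1: RHS = 5 is not a perfect cube.
  y = -1: RHS = -31 is not a perfect cube.
  y = 2: RHS = 131 is not a perfect cube.
  y = -2: RHS = -157 is not a perfect cube.
  y = 3: RHS = 473 is not a perfect cube.
  y = -3: RHS = -499 is not a perfect cube.
Continuing the search up to |y| = 50 finds no solutions either.
No (x, y) in the scanned range satisfies the equation.

No integer solutions with |y| ≤ 50.


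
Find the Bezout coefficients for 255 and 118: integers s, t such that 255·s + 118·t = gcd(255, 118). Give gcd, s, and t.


Euclidean algorithm on (255, 118) — divide until remainder is 0:
  255 = 2 · 118 + 19
  118 = 6 · 19 + 4
  19 = 4 · 4 + 3
  4 = 1 · 3 + 1
  3 = 3 · 1 + 0
gcd(255, 118) = 1.
Track Bezout coefficients alongside the remainders: start with r₀ = 255 = a·1 + b·0 (s = 1, t = 0) and r₁ = 118 = a·0 + b·1 (s = 0, t = 1); each new remainder r_{k+1} = r_{k-1} − q_k·r_k inherits s_{k+1} = s_{k-1} − q_k·s_k, t_{k+1} = t_{k-1} − q_k·t_k, so r_k = a·s_k + b·t_k at every step:
  q = 2: r = 19, s = 1 − 2·0 = 1, t = 0 − 2·1 = -2  (check: 255·1 + 118·(-2) = 19)
  q = 6: r = 4, s = 0 − 6·1 = -6, t = 1 − 6·(-2) = 13  (check: 255·(-6) + 118·13 = 4)
  q = 4: r = 3, s = 1 − 4·(-6) = 25, t = -2 − 4·13 = -54  (check: 255·25 + 118·(-54) = 3)
  q = 1: r = 1, s = -6 − 1·25 = -31, t = 13 − 1·(-54) = 67  (check: 255·(-31) + 118·67 = 1)
The row with r = 1 (the gcd) gives the Bezout coefficients s = -31, t = 67.
Result: 255 · (-31) + 118 · (67) = 1.

gcd(255, 118) = 1; s = -31, t = 67 (check: 255·(-31) + 118·67 = 1).


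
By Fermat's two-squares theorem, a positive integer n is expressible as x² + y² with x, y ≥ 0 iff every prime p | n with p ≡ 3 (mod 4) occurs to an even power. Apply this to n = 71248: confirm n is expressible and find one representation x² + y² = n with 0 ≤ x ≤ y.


Step 1: Factor n = 71248 = 2^4 · 61 · 73.
Step 2: Check the mod-4 condition on each prime factor: 2 = 2 (special); 61 ≡ 1 (mod 4), exponent 1; 73 ≡ 1 (mod 4), exponent 1.
All primes ≡ 3 (mod 4) appear to even exponent (or don't appear), so by the two-squares theorem n IS expressible as a sum of two squares.
Step 3: Build a representation. Group n = k² · m with k = 4 and m = 61 · 73 = 4453 (a product of primes ≡ 1 (mod 4)); a representation of m scales to one of n via (k·x)² + (k·y)² = k²(x² + y²). Each prime p ≡ 1 (mod 4) is itself a sum of two squares; find a² by testing p − a² for a perfect square:
  61: 61 − 1² = 60, 61 − 2² = 57, 61 − 3² = 52, 61 − 4² = 45, 61 − 5² = 36 = 6² ⇒ 61 = 5² + 6².
  73: 73 − 1² = 72, 73 − 2² = 69, 73 − 3² = 64 = 8² ⇒ 73 = 3² + 8².
  Combine using the Brahmagupta–Fibonacci identity (a² + b²)(c² + d²) = (ac − bd)² + (ad + bc)² = (ac + bd)² + (ad − bc)²:
  61 · 73 = 4453: from (5² + 6²)(3² + 8²), take (5·3 − 6·8, 5·8 + 6·3) = (15 − 48, 40 + 18) = (-33, 58); dropping signs (only squares matter) gives (33, 58); check 33² + 58² = 1089 + 3364 = 4453 ✓.
  Scale by k = 4: (4·33, 4·58) = (132, 232).
Step 4: Order so x ≤ y and verify: 132² + 232² = 17424 + 53824 = 71248 = n. ✓

n = 71248 = 132² + 232² (one valid representation with x ≤ y).


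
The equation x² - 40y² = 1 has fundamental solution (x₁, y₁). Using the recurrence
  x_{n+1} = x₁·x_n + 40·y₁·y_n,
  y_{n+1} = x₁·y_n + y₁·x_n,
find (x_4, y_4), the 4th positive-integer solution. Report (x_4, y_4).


Step 1: Find the fundamental solution (x₁, y₁) of x² - 40y² = 1.
  Expand √40 as a continued fraction. a₀ = ⌊√40⌋ = 6; iterate m_{k+1} = d_k·a_k − m_k, d_{k+1} = (40 − m_{k+1}²)/d_k, a_{k+1} = ⌊(a₀ + m_{k+1})/d_{k+1}⌋ (starting m₀ = 0, d₀ = 1), with convergents p_k = a_k·p_{k-1} + p_{k-2}, q_k = a_k·q_{k-1} + q_{k-2} (p₋₁ = 1, q₋₁ = 0):
  k = 0: a₀ = 6; p₀/q₀ = 6/1; p₀² − 40·q₀² = 36 − 40 = -4.
  k = 1: m = 6, d = 4, a = ⌊(6 + 6)/4⌋ = 3; p/q = (3·6 + 1)/(3·1 + 0) = 19/3; p² − 40·q² = 361 − 360 = 1.
  The first convergent with p² − 40·q² = 1 gives the fundamental solution (x₁, y₁) = (19, 3).
Step 2: Apply the recurrence (x_{n+1}, y_{n+1}) = (x₁x_n + 40y₁y_n, x₁y_n + y₁x_n) repeatedly.
  From (x_1, y_1) = (19, 3): x_2 = 19·19 + 40·3·3 = 721; y_2 = 19·3 + 3·19 = 114.
  From (x_2, y_2) = (721, 114): x_3 = 19·721 + 40·3·114 = 27379; y_3 = 19·114 + 3·721 = 4329.
  From (x_3, y_3) = (27379, 4329): x_4 = 19·27379 + 40·3·4329 = 1039681; y_4 = 19·4329 + 3·27379 = 164388.
Step 3: Verify x_4² - 40·y_4² = 1080936581761 - 1080936581760 = 1 (should be 1). ✓

(x_1, y_1) = (19, 3); (x_4, y_4) = (1039681, 164388).


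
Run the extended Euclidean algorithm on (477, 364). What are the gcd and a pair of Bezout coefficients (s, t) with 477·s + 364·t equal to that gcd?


Euclidean algorithm on (477, 364) — divide until remainder is 0:
  477 = 1 · 364 + 113
  364 = 3 · 113 + 25
  113 = 4 · 25 + 13
  25 = 1 · 13 + 12
  13 = 1 · 12 + 1
  12 = 12 · 1 + 0
gcd(477, 364) = 1.
Track Bezout coefficients alongside the remainders: start with r₀ = 477 = a·1 + b·0 (s = 1, t = 0) and r₁ = 364 = a·0 + b·1 (s = 0, t = 1); each new remainder r_{k+1} = r_{k-1} − q_k·r_k inherits s_{k+1} = s_{k-1} − q_k·s_k, t_{k+1} = t_{k-1} − q_k·t_k, so r_k = a·s_k + b·t_k at every step:
  q = 1: r = 113, s = 1 − 1·0 = 1, t = 0 − 1·1 = -1  (check: 477·1 + 364·(-1) = 113)
  q = 3: r = 25, s = 0 − 3·1 = -3, t = 1 − 3·(-1) = 4  (check: 477·(-3) + 364·4 = 25)
  q = 4: r = 13, s = 1 − 4·(-3) = 13, t = -1 − 4·4 = -17  (check: 477·13 + 364·(-17) = 13)
  q = 1: r = 12, s = -3 − 1·13 = -16, t = 4 − 1·(-17) = 21  (check: 477·(-16) + 364·21 = 12)
  q = 1: r = 1, s = 13 − 1·(-16) = 29, t = -17 − 1·21 = -38  (check: 477·29 + 364·(-38) = 1)
The row with r = 1 (the gcd) gives the Bezout coefficients s = 29, t = -38.
Result: 477 · (29) + 364 · (-38) = 1.

gcd(477, 364) = 1; s = 29, t = -38 (check: 477·29 + 364·(-38) = 1).


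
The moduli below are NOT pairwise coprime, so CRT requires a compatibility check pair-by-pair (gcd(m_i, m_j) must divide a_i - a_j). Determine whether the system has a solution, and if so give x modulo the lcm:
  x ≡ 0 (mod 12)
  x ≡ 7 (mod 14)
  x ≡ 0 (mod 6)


Moduli 12, 14, 6 are not pairwise coprime, so CRT works modulo lcm(m_i) when all pairwise compatibility conditions hold.
Pairwise compatibility: gcd(m_i, m_j) must divide a_i - a_j for every pair.
Merge one congruence at a time:
  Start: x ≡ 0 (mod 12).
  Combine with x ≡ 7 (mod 14): gcd(12, 14) = 2, and 7 - 0 = 7 is NOT divisible by 2.
    ⇒ system is inconsistent (no integer solution).

No solution (the system is inconsistent).


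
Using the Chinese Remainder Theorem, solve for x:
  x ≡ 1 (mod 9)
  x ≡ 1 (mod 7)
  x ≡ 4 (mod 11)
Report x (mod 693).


Moduli 9, 7, 11 are pairwise coprime; by CRT there is a unique solution modulo M = 9 · 7 · 11 = 693.
Solve pairwise, accumulating the modulus:
  Start with x ≡ 1 (mod 9).
  Combine with x ≡ 1 (mod 7): since gcd(9, 7) = 1, we get a unique residue mod 63.
    Write x = 1 + 9·t and substitute into x ≡ 1 (mod 7): 9·t ≡ 1 − 1 = 0 (mod 7).
    Reduce coefficients mod 7: 2·t ≡ 0 (mod 7).
    The inverse of 2 mod 7 is 4 (since 2·4 = 8 = 1·7 + 1), so t ≡ 4·0 = 0 ≡ 0 (mod 7).
    Then x = 1 + 9·0 = 1, valid modulo lcm(9, 7) = 63: x ≡ 1 (mod 63).
  Combine with x ≡ 4 (mod 11): since gcd(63, 11) = 1, we get a unique residue mod 693.
    Write x = 1 + 63·t and substitute into x ≡ 4 (mod 11): 63·t ≡ 4 − 1 = 3 (mod 11).
    Reduce coefficients mod 11: 8·t ≡ 3 (mod 11).
    The inverse of 8 mod 11 is 7 (since 8·7 = 56 = 5·11 + 1), so t ≡ 7·3 = 21 ≡ 10 (mod 11).
    Then x = 1 + 63·10 = 631, valid modulo lcm(63, 11) = 693: x ≡ 631 (mod 693).
Verify: 631 mod 9 = 1 ✓, 631 mod 7 = 1 ✓, 631 mod 11 = 4 ✓.

x ≡ 631 (mod 693).


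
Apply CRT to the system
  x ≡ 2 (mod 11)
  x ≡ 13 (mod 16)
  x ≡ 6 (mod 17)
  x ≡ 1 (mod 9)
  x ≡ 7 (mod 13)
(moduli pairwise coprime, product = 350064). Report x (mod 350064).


Product of moduli M = 11 · 16 · 17 · 9 · 13 = 350064.
Merge one congruence at a time:
  Start: x ≡ 2 (mod 11).
  Combine with x ≡ 13 (mod 16); new modulus lcm = 176.
    Write x = 2 + 11·t and substitute into x ≡ 13 (mod 16): 11·t ≡ 13 − 2 = 11 (mod 16).
    The inverse of 11 mod 16 is 3 (since 11·3 = 33 = 2·16 + 1), so t ≡ 3·11 = 33 ≡ 1 (mod 16).
    Then x = 2 + 11·1 = 13, valid modulo lcm(11, 16) = 176: x ≡ 13 (mod 176).
  Combine with x ≡ 6 (mod 17); new modulus lcm = 2992.
    Write x = 13 + 176·t and substitute into x ≡ 6 (mod 17): 176·t ≡ 6 − 13 = -7 (mod 17).
    Reduce coefficients mod 17: 6·t ≡ 10 (mod 17).
    The inverse of 6 mod 17 is 3 (since 6·3 = 18 = 1·17 + 1), so t ≡ 3·10 = 30 ≡ 13 (mod 17).
    Then x = 13 + 176·13 = 2301, valid modulo lcm(176, 17) = 2992: x ≡ 2301 (mod 2992).
  Combine with x ≡ 1 (mod 9); new modulus lcm = 26928.
    Write x = 2301 + 2992·t and substitute into x ≡ 1 (mod 9): 2992·t ≡ 1 − 2301 = -2300 (mod 9).
    Reduce coefficients mod 9: 4·t ≡ 4 (mod 9).
    The inverse of 4 mod 9 is 7 (since 4·7 = 28 = 3·9 + 1), so t ≡ 7·4 = 28 ≡ 1 (mod 9).
    Then x = 2301 + 2992·1 = 5293, valid modulo lcm(2992, 9) = 26928: x ≡ 5293 (mod 26928).
  Combine with x ≡ 7 (mod 13); new modulus lcm = 350064.
    Write x = 5293 + 26928·t and substitute into x ≡ 7 (mod 13): 26928·t ≡ 7 − 5293 = -5286 (mod 13).
    Reduce coefficients mod 13: 5·t ≡ 5 (mod 13).
    The inverse of 5 mod 13 is 8 (since 5·8 = 40 = 3·13 + 1), so t ≡ 8·5 = 40 ≡ 1 (mod 13).
    Then x = 5293 + 26928·1 = 32221, valid modulo lcm(26928, 13) = 350064: x ≡ 32221 (mod 350064).
Verify against each original: 32221 mod 11 = 2, 32221 mod 16 = 13, 32221 mod 17 = 6, 32221 mod 9 = 1, 32221 mod 13 = 7.

x ≡ 32221 (mod 350064).


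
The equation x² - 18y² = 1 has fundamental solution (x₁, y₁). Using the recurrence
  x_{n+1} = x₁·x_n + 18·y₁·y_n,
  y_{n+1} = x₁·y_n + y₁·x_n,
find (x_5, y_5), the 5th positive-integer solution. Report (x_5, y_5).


Step 1: Find the fundamental solution (x₁, y₁) of x² - 18y² = 1.
  Expand √18 as a continued fraction. a₀ = ⌊√18⌋ = 4; iterate m_{k+1} = d_k·a_k − m_k, d_{k+1} = (18 − m_{k+1}²)/d_k, a_{k+1} = ⌊(a₀ + m_{k+1})/d_{k+1}⌋ (starting m₀ = 0, d₀ = 1), with convergents p_k = a_k·p_{k-1} + p_{k-2}, q_k = a_k·q_{k-1} + q_{k-2} (p₋₁ = 1, q₋₁ = 0):
  k = 0: a₀ = 4; p₀/q₀ = 4/1; p₀² − 18·q₀² = 16 − 18 = -2.
  k = 1: m = 4, d = 2, a = ⌊(4 + 4)/2⌋ = 4; p/q = (4·4 + 1)/(4·1 + 0) = 17/4; p² − 18·q² = 289 − 288 = 1.
  The first convergent with p² − 18·q² = 1 gives the fundamental solution (x₁, y₁) = (17, 4).
Step 2: Apply the recurrence (x_{n+1}, y_{n+1}) = (x₁x_n + 18y₁y_n, x₁y_n + y₁x_n) repeatedly.
  From (x_1, y_1) = (17, 4): x_2 = 17·17 + 18·4·4 = 577; y_2 = 17·4 + 4·17 = 136.
  From (x_2, y_2) = (577, 136): x_3 = 17·577 + 18·4·136 = 19601; y_3 = 17·136 + 4·577 = 4620.
  From (x_3, y_3) = (19601, 4620): x_4 = 17·19601 + 18·4·4620 = 665857; y_4 = 17·4620 + 4·19601 = 156944.
  From (x_4, y_4) = (665857, 156944): x_5 = 17·665857 + 18·4·156944 = 22619537; y_5 = 17·156944 + 4·665857 = 5331476.
Step 3: Verify x_5² - 18·y_5² = 511643454094369 - 511643454094368 = 1 (should be 1). ✓

(x_1, y_1) = (17, 4); (x_5, y_5) = (22619537, 5331476).


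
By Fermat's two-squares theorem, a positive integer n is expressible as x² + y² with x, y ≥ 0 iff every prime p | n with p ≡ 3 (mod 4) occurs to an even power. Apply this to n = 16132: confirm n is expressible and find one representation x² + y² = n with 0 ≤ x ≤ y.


Step 1: Factor n = 16132 = 2^2 · 37 · 109.
Step 2: Check the mod-4 condition on each prime factor: 2 = 2 (special); 37 ≡ 1 (mod 4), exponent 1; 109 ≡ 1 (mod 4), exponent 1.
All primes ≡ 3 (mod 4) appear to even exponent (or don't appear), so by the two-squares theorem n IS expressible as a sum of two squares.
Step 3: Build a representation. Group n = k² · m with k = 2 and m = 37 · 109 = 4033 (a product of primes ≡ 1 (mod 4)); a representation of m scales to one of n via (k·x)² + (k·y)² = k²(x² + y²). Each prime p ≡ 1 (mod 4) is itself a sum of two squares; find a² by testing p − a² for a perfect square:
  37: 37 − 1² = 36 = 6² ⇒ 37 = 1² + 6².
  109: 109 − 1² = 108, 109 − 2² = 105, 109 − 3² = 100 = 10² ⇒ 109 = 3² + 10².
  Combine using the Brahmagupta–Fibonacci identity (a² + b²)(c² + d²) = (ac − bd)² + (ad + bc)² = (ac + bd)² + (ad − bc)²:
  37 · 109 = 4033: from (1² + 6²)(3² + 10²), take (1·3 − 6·10, 1·10 + 6·3) = (3 − 60, 10 + 18) = (-57, 28); dropping signs (only squares matter) gives (57, 28); check 57² + 28² = 3249 + 784 = 4033 ✓.
  Scale by k = 2: (2·57, 2·28) = (114, 56).
Step 4: Order so x ≤ y and verify: 56² + 114² = 3136 + 12996 = 16132 = n. ✓

n = 16132 = 56² + 114² (one valid representation with x ≤ y).


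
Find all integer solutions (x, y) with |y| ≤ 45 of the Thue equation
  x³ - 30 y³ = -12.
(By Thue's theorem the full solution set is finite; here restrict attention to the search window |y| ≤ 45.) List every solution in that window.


The equation is x³ - 30y³ = -12. For fixed y, x³ = 30·y³ − 12, so a solution requires the RHS to be a perfect cube.
Strategy: iterate y from -45 to 45, compute RHS = 30·y³ − 12, and check whether it is a (positive or negative) perfect cube.
Check small values of y:
  y = 0: RHS = -12 is not a perfect cube.
  y = 1: RHS = 18 is not a perfect cube.
  y = -1: RHS = -42 is not a perfect cube.
  y = 2: RHS = 228 is not a perfect cube.
  y = -2: RHS = -252 is not a perfect cube.
  y = 3: RHS = 798 is not a perfect cube.
  y = -3: RHS = -822 is not a perfect cube.
Continuing the search up to |y| = 45 finds no solutions either.
No (x, y) in the scanned range satisfies the equation.

No integer solutions with |y| ≤ 45.


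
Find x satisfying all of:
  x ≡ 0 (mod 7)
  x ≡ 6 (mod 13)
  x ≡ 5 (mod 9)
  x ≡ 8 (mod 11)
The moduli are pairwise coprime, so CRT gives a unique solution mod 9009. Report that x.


Product of moduli M = 7 · 13 · 9 · 11 = 9009.
Merge one congruence at a time:
  Start: x ≡ 0 (mod 7).
  Combine with x ≡ 6 (mod 13); new modulus lcm = 91.
    Write x = 0 + 7·t and substitute into x ≡ 6 (mod 13): 7·t ≡ 6 − 0 = 6 (mod 13).
    The inverse of 7 mod 13 is 2 (since 7·2 = 14 = 1·13 + 1), so t ≡ 2·6 = 12 ≡ 12 (mod 13).
    Then x = 0 + 7·12 = 84, valid modulo lcm(7, 13) = 91: x ≡ 84 (mod 91).
  Combine with x ≡ 5 (mod 9); new modulus lcm = 819.
    Write x = 84 + 91·t and substitute into x ≡ 5 (mod 9): 91·t ≡ 5 − 84 = -79 (mod 9).
    Reduce coefficients mod 9: 1·t ≡ 2 (mod 9).
    So t ≡ 2 (mod 9).
    Then x = 84 + 91·2 = 266, valid modulo lcm(91, 9) = 819: x ≡ 266 (mod 819).
  Combine with x ≡ 8 (mod 11); new modulus lcm = 9009.
    Write x = 266 + 819·t and substitute into x ≡ 8 (mod 11): 819·t ≡ 8 − 266 = -258 (mod 11).
    Reduce coefficients mod 11: 5·t ≡ 6 (mod 11).
    The inverse of 5 mod 11 is 9 (since 5·9 = 45 = 4·11 + 1), so t ≡ 9·6 = 54 ≡ 10 (mod 11).
    Then x = 266 + 819·10 = 8456, valid modulo lcm(819, 11) = 9009: x ≡ 8456 (mod 9009).
Verify against each original: 8456 mod 7 = 0, 8456 mod 13 = 6, 8456 mod 9 = 5, 8456 mod 11 = 8.

x ≡ 8456 (mod 9009).


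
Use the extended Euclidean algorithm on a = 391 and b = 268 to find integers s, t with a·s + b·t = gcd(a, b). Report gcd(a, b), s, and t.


Euclidean algorithm on (391, 268) — divide until remainder is 0:
  391 = 1 · 268 + 123
  268 = 2 · 123 + 22
  123 = 5 · 22 + 13
  22 = 1 · 13 + 9
  13 = 1 · 9 + 4
  9 = 2 · 4 + 1
  4 = 4 · 1 + 0
gcd(391, 268) = 1.
Track Bezout coefficients alongside the remainders: start with r₀ = 391 = a·1 + b·0 (s = 1, t = 0) and r₁ = 268 = a·0 + b·1 (s = 0, t = 1); each new remainder r_{k+1} = r_{k-1} − q_k·r_k inherits s_{k+1} = s_{k-1} − q_k·s_k, t_{k+1} = t_{k-1} − q_k·t_k, so r_k = a·s_k + b·t_k at every step:
  q = 1: r = 123, s = 1 − 1·0 = 1, t = 0 − 1·1 = -1  (check: 391·1 + 268·(-1) = 123)
  q = 2: r = 22, s = 0 − 2·1 = -2, t = 1 − 2·(-1) = 3  (check: 391·(-2) + 268·3 = 22)
  q = 5: r = 13, s = 1 − 5·(-2) = 11, t = -1 − 5·3 = -16  (check: 391·11 + 268·(-16) = 13)
  q = 1: r = 9, s = -2 − 1·11 = -13, t = 3 − 1·(-16) = 19  (check: 391·(-13) + 268·19 = 9)
  q = 1: r = 4, s = 11 − 1·(-13) = 24, t = -16 − 1·19 = -35  (check: 391·24 + 268·(-35) = 4)
  q = 2: r = 1, s = -13 − 2·24 = -61, t = 19 − 2·(-35) = 89  (check: 391·(-61) + 268·89 = 1)
The row with r = 1 (the gcd) gives the Bezout coefficients s = -61, t = 89.
Result: 391 · (-61) + 268 · (89) = 1.

gcd(391, 268) = 1; s = -61, t = 89 (check: 391·(-61) + 268·89 = 1).


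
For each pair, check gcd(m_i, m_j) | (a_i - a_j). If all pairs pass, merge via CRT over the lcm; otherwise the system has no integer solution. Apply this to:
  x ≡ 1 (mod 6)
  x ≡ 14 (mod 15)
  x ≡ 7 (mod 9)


Moduli 6, 15, 9 are not pairwise coprime, so CRT works modulo lcm(m_i) when all pairwise compatibility conditions hold.
Pairwise compatibility: gcd(m_i, m_j) must divide a_i - a_j for every pair.
Merge one congruence at a time:
  Start: x ≡ 1 (mod 6).
  Combine with x ≡ 14 (mod 15): gcd(6, 15) = 3, and 14 - 1 = 13 is NOT divisible by 3.
    ⇒ system is inconsistent (no integer solution).

No solution (the system is inconsistent).


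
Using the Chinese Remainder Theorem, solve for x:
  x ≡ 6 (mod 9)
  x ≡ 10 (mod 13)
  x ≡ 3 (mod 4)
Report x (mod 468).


Moduli 9, 13, 4 are pairwise coprime; by CRT there is a unique solution modulo M = 9 · 13 · 4 = 468.
Solve pairwise, accumulating the modulus:
  Start with x ≡ 6 (mod 9).
  Combine with x ≡ 10 (mod 13): since gcd(9, 13) = 1, we get a unique residue mod 117.
    Write x = 6 + 9·t and substitute into x ≡ 10 (mod 13): 9·t ≡ 10 − 6 = 4 (mod 13).
    The inverse of 9 mod 13 is 3 (since 9·3 = 27 = 2·13 + 1), so t ≡ 3·4 = 12 ≡ 12 (mod 13).
    Then x = 6 + 9·12 = 114, valid modulo lcm(9, 13) = 117: x ≡ 114 (mod 117).
  Combine with x ≡ 3 (mod 4): since gcd(117, 4) = 1, we get a unique residue mod 468.
    Write x = 114 + 117·t and substitute into x ≡ 3 (mod 4): 117·t ≡ 3 − 114 = -111 (mod 4).
    Reduce coefficients mod 4: 1·t ≡ 1 (mod 4).
    So t ≡ 1 (mod 4).
    Then x = 114 + 117·1 = 231, valid modulo lcm(117, 4) = 468: x ≡ 231 (mod 468).
Verify: 231 mod 9 = 6 ✓, 231 mod 13 = 10 ✓, 231 mod 4 = 3 ✓.

x ≡ 231 (mod 468).
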